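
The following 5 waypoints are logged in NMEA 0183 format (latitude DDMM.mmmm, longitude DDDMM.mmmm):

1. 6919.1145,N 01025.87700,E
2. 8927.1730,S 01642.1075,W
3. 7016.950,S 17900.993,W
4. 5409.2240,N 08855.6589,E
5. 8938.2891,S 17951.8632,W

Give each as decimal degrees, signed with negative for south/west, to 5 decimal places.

Point 1:
  Latitude: degrees = first 2 digits = 69, minutes = 19.1145; 69 + 19.1145/60 = 69.318575
  N → positive
  λ: split at 3 digits → 010° and 25.877′; 10 + 25.877/60 = 10.431283
  E ⇒ keep positive
Point 2:
  Latitude: degrees = first 2 digits = 89, minutes = 27.173; 89 + 27.173/60 = 89.452883
  hemisphere S, so the sign is −
  Lon: split at 3 digits → 016° and 42.1075′; 16 + 42.1075/60 = 16.701792
  W ⇒ negate
Point 3:
  Latitude: split at 2 digits → 70° and 16.95′; 70 + 16.95/60 = 70.282500
  S → negative
  Lon: split at 3 digits → 179° and 0.993′; 179 + 0.993/60 = 179.016550
  W ⇒ negate
Point 4:
  Latitude: degrees = first 2 digits = 54, minutes = 9.224; 54 + 9.224/60 = 54.153733
  N ⇒ keep positive
  λ: split at 3 digits → 088° and 55.6589′; 88 + 55.6589/60 = 88.927648
  E → positive
Point 5:
  Latitude: degrees = first 2 digits = 89, minutes = 38.2891; 89 + 38.2891/60 = 89.638152
  S ⇒ negate
  Longitude: degrees = first 3 digits = 179, minutes = 51.8632; 179 + 51.8632/60 = 179.864387
  hemisphere W, so the sign is −

1. 69.31858, 10.43128
2. -89.45288, -16.70179
3. -70.28250, -179.01655
4. 54.15373, 88.92765
5. -89.63815, -179.86439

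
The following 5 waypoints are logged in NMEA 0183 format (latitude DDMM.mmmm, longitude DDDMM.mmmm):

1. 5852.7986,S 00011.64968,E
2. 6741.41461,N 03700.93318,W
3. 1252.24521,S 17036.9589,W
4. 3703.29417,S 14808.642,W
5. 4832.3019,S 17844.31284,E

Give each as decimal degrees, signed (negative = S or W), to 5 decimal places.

1. -58.87998, 0.19416
2. 67.69024, -37.01555
3. -12.87075, -170.61598
4. -37.05490, -148.14403
5. -48.53837, 178.73855

Point 1:
  Lat: split at 2 digits → 58° and 52.7986′; 58 + 52.7986/60 = 58.879977
  S ⇒ negate
  Lon: degrees = first 3 digits = 0, minutes = 11.64968; 0 + 11.64968/60 = 0.194161
  E → positive
Point 2:
  φ: degrees = first 2 digits = 67, minutes = 41.41461; 67 + 41.41461/60 = 67.690244
  N ⇒ keep positive
  Longitude: degrees = first 3 digits = 37, minutes = 0.93318; 37 + 0.93318/60 = 37.015553
  W → negative
Point 3:
  Latitude: split at 2 digits → 12° and 52.24521′; 12 + 52.24521/60 = 12.870754
  hemisphere S, so the sign is −
  Longitude: split at 3 digits → 170° and 36.9589′; 170 + 36.9589/60 = 170.615982
  W → negative
Point 4:
  φ: degrees = first 2 digits = 37, minutes = 3.29417; 37 + 3.29417/60 = 37.054903
  hemisphere S, so the sign is −
  λ: split at 3 digits → 148° and 8.642′; 148 + 8.642/60 = 148.144033
  W → negative
Point 5:
  Latitude: degrees = first 2 digits = 48, minutes = 32.3019; 48 + 32.3019/60 = 48.538365
  hemisphere S, so the sign is −
  Longitude: split at 3 digits → 178° and 44.31284′; 178 + 44.31284/60 = 178.738547
  E → positive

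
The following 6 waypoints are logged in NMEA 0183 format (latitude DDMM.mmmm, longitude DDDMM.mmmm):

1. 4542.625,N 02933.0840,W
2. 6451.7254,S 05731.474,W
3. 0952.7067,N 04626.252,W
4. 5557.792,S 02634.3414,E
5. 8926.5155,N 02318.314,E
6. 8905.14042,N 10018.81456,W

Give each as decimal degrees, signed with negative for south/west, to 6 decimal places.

1. 45.710417, -29.551400
2. -64.862090, -57.524567
3. 9.878445, -46.437533
4. -55.963200, 26.572357
5. 89.441925, 23.305233
6. 89.085674, -100.313576

Point 1:
  Latitude: degrees = first 2 digits = 45, minutes = 42.625; 45 + 42.625/60 = 45.7104167
  N → positive
  Lon: split at 3 digits → 029° and 33.084′; 29 + 33.084/60 = 29.5514000
  hemisphere W, so the sign is −
Point 2:
  φ: split at 2 digits → 64° and 51.7254′; 64 + 51.7254/60 = 64.8620900
  hemisphere S, so the sign is −
  Lon: degrees = first 3 digits = 57, minutes = 31.474; 57 + 31.474/60 = 57.5245667
  hemisphere W, so the sign is −
Point 3:
  Lat: degrees = first 2 digits = 9, minutes = 52.7067; 9 + 52.7067/60 = 9.8784450
  N → positive
  Lon: degrees = first 3 digits = 46, minutes = 26.252; 46 + 26.252/60 = 46.4375333
  hemisphere W, so the sign is −
Point 4:
  Lat: degrees = first 2 digits = 55, minutes = 57.792; 55 + 57.792/60 = 55.9632000
  S ⇒ negate
  Longitude: split at 3 digits → 026° and 34.3414′; 26 + 34.3414/60 = 26.5723567
  E ⇒ keep positive
Point 5:
  φ: split at 2 digits → 89° and 26.5155′; 89 + 26.5155/60 = 89.4419250
  N → positive
  Lon: split at 3 digits → 023° and 18.314′; 23 + 18.314/60 = 23.3052333
  E ⇒ keep positive
Point 6:
  Lat: degrees = first 2 digits = 89, minutes = 5.14042; 89 + 5.14042/60 = 89.0856737
  N ⇒ keep positive
  Lon: degrees = first 3 digits = 100, minutes = 18.81456; 100 + 18.81456/60 = 100.3135760
  W → negative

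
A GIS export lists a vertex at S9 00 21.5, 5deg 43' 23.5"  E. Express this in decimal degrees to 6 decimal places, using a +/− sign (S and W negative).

-9.005972, 5.723194

Latitude: 9° + 0/60 + 21.5/3600 = 9 + 0.000000 + 0.005972 = 9.0059722
S ⇒ negate
λ: 5° + 43/60 + 23.5/3600 = 5 + 0.716667 + 0.006528 = 5.7231944
E ⇒ keep positive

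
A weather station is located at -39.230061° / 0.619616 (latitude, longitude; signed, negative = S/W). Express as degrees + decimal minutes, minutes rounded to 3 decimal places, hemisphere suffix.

39° 13.804′ S, 0° 37.177′ E

Latitude is negative → S; |value| = 39.230061
Latitude: 39° + 0.230061 × 60 = 39° 13.80366′
Lon: 0° + 0.619616 × 60 = 0° 37.17696′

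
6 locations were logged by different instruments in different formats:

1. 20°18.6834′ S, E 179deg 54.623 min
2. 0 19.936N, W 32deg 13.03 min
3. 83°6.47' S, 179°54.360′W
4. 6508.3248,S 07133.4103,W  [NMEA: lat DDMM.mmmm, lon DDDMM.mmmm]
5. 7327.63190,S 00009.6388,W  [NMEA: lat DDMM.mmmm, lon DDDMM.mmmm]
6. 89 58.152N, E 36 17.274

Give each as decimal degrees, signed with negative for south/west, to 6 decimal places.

1. -20.311390, 179.910383
2. 0.332267, -32.217167
3. -83.107833, -179.906000
4. -65.138747, -71.556838
5. -73.460532, -0.160647
6. 89.969200, 36.287900

Point 1:
  Lat: 20 + 18.6834/60 = 20.3113900
  hemisphere S, so the sign is −
  λ: 54.623′ = 0.910383°; total 179.9103833
  E ⇒ keep positive
Point 2:
  Lat: 19.936′ = 0.332267°; total 0.3322667
  N → positive
  Lon: 13.03′ = 0.217167°; total 32.2171667
  W → negative
Point 3:
  Lat: 6.47′ = 0.107833°; total 83.1078333
  hemisphere S, so the sign is −
  Longitude: 54.36′ = 0.906000°; total 179.9060000
  hemisphere W, so the sign is −
Point 4:
  Latitude: degrees = first 2 digits = 65, minutes = 8.3248; 65 + 8.3248/60 = 65.1387467
  S → negative
  Lon: degrees = first 3 digits = 71, minutes = 33.4103; 71 + 33.4103/60 = 71.5568383
  hemisphere W, so the sign is −
Point 5:
  Lat: degrees = first 2 digits = 73, minutes = 27.6319; 73 + 27.6319/60 = 73.4605317
  S ⇒ negate
  Longitude: split at 3 digits → 000° and 9.6388′; 0 + 9.6388/60 = 0.1606467
  W ⇒ negate
Point 6:
  φ: 58.152′ = 0.969200°; total 89.9692000
  N ⇒ keep positive
  λ: 17.274′ = 0.287900°; total 36.2879000
  E → positive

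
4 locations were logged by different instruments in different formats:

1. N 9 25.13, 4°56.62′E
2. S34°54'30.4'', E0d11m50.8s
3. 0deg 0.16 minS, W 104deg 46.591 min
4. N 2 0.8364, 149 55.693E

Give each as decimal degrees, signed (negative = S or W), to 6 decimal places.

Point 1:
  φ: 25.13′ = 0.418833°; total 9.4188333
  N ⇒ keep positive
  λ: 4 + 56.62/60 = 4.9436667
  E → positive
Point 2:
  φ: 54′ + 30.4″ = 54.50667′; 34 + 54.50667/60 = 34.9084444
  hemisphere S, so the sign is −
  λ: 0 + 11/60 + 50.8/3600 = 0.1974444
  E ⇒ keep positive
Point 3:
  Lat: 0 + 0.16/60 = 0.0026667
  S → negative
  λ: 46.591′ = 0.776517°; total 104.7765167
  hemisphere W, so the sign is −
Point 4:
  Lat: 2 + 0.8364/60 = 2.0139400
  N ⇒ keep positive
  Longitude: 149 + 55.693/60 = 149.9282167
  E ⇒ keep positive

1. 9.418833, 4.943667
2. -34.908444, 0.197444
3. -0.002667, -104.776517
4. 2.013940, 149.928217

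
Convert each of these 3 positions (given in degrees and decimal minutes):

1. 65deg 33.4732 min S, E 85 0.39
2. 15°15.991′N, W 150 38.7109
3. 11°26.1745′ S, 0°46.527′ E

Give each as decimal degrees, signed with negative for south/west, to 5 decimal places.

1. -65.55789, 85.00650
2. 15.26652, -150.64518
3. -11.43624, 0.77545

Point 1:
  Lat: 65 + 33.4732/60 = 65.557887
  hemisphere S, so the sign is −
  Longitude: 85 + 0.39/60 = 85.006500
  E ⇒ keep positive
Point 2:
  Lat: 15.991′ = 0.266517°; total 15.266517
  N → positive
  λ: 150 + 38.7109/60 = 150.645182
  W → negative
Point 3:
  φ: 11 + 26.1745/60 = 11.436242
  S ⇒ negate
  Longitude: 0 + 46.527/60 = 0.775450
  E ⇒ keep positive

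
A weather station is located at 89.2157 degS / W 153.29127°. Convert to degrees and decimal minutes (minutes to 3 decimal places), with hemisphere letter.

Lat: minutes = (89.215700 − 89) × 60 = 12.94200
λ: minutes = (153.291270 − 153) × 60 = 17.47620

89° 12.942′ S, 153° 17.476′ W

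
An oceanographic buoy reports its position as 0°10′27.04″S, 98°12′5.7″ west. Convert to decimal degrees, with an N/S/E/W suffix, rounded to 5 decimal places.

0.17418° S, 98.20158° W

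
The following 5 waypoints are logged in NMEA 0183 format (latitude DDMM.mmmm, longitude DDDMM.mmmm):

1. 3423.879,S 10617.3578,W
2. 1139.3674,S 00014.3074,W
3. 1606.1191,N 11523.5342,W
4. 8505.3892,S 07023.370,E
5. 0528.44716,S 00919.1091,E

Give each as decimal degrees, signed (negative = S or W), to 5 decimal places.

1. -34.39798, -106.28930
2. -11.65612, -0.23846
3. 16.10199, -115.39224
4. -85.08982, 70.38950
5. -5.47412, 9.31849

Point 1:
  φ: degrees = first 2 digits = 34, minutes = 23.879; 34 + 23.879/60 = 34.397983
  S → negative
  λ: split at 3 digits → 106° and 17.3578′; 106 + 17.3578/60 = 106.289297
  W ⇒ negate
Point 2:
  Lat: split at 2 digits → 11° and 39.3674′; 11 + 39.3674/60 = 11.656123
  S → negative
  Longitude: degrees = first 3 digits = 0, minutes = 14.3074; 0 + 14.3074/60 = 0.238457
  hemisphere W, so the sign is −
Point 3:
  φ: degrees = first 2 digits = 16, minutes = 6.1191; 16 + 6.1191/60 = 16.101985
  N ⇒ keep positive
  λ: split at 3 digits → 115° and 23.5342′; 115 + 23.5342/60 = 115.392237
  W ⇒ negate
Point 4:
  Lat: degrees = first 2 digits = 85, minutes = 5.3892; 85 + 5.3892/60 = 85.089820
  S ⇒ negate
  Lon: degrees = first 3 digits = 70, minutes = 23.37; 70 + 23.37/60 = 70.389500
  E ⇒ keep positive
Point 5:
  Latitude: degrees = first 2 digits = 5, minutes = 28.44716; 5 + 28.44716/60 = 5.474119
  S → negative
  λ: degrees = first 3 digits = 9, minutes = 19.1091; 9 + 19.1091/60 = 9.318485
  E → positive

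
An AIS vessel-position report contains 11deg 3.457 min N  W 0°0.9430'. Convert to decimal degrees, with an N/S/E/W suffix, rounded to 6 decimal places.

Lat: 3.457′ = 0.057617°; total 11.0576167
Lon: 0 + 0.943/60 = 0.0157167

11.057617° N, 0.015717° W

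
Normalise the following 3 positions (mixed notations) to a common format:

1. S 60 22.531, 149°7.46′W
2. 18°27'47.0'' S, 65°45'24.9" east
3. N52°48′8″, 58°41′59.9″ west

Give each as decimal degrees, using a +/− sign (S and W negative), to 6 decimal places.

Point 1:
  Latitude: 60 + 22.531/60 = 60.3755167
  hemisphere S, so the sign is −
  Lon: 149 + 7.46/60 = 149.1243333
  W → negative
Point 2:
  Latitude: 18 + 27/60 + 47/3600 = 18.4630556
  S ⇒ negate
  Longitude: 65° + 45/60 + 24.9/3600 = 65 + 0.750000 + 0.006917 = 65.7569167
  E ⇒ keep positive
Point 3:
  Lat: 52° + 48/60 + 8/3600 = 52 + 0.800000 + 0.002222 = 52.8022222
  N → positive
  Longitude: 41′ + 59.9″ = 41.99833′; 58 + 41.99833/60 = 58.6999722
  W ⇒ negate

1. -60.375517, -149.124333
2. -18.463056, 65.756917
3. 52.802222, -58.699972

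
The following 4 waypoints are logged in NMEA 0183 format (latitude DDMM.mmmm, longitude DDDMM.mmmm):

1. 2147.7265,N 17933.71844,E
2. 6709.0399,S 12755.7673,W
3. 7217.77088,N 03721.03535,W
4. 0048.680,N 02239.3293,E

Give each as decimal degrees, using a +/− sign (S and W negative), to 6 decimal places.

1. 21.795442, 179.561974
2. -67.150665, -127.929455
3. 72.296181, -37.350589
4. 0.811333, 22.655488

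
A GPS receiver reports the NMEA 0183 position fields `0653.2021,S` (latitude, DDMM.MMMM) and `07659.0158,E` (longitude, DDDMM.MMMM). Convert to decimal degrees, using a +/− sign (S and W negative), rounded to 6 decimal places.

Lat: degrees = first 2 digits = 6, minutes = 53.2021; 6 + 53.2021/60 = 6.8867017
S → negative
Longitude: split at 3 digits → 076° and 59.0158′; 76 + 59.0158/60 = 76.9835967
E ⇒ keep positive

-6.886702, 76.983597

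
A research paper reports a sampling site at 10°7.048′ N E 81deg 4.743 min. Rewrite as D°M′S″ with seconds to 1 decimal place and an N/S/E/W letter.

10°07′2.9″ N, 81°04′44.6″ E

Lat: fractional minutes 0.04800 × 60 = 2.880″
Longitude: fractional minutes 0.74300 × 60 = 44.580″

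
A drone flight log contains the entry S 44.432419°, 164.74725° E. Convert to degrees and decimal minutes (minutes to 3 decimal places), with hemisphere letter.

Latitude: minutes = (44.432419 − 44) × 60 = 25.94514
Lon: minutes = (164.747250 − 164) × 60 = 44.83500

44° 25.945′ S, 164° 44.835′ E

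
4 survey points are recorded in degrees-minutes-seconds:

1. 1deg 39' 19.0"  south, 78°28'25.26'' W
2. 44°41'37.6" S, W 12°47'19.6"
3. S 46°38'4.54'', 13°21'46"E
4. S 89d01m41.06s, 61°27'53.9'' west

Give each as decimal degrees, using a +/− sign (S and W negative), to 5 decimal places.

Point 1:
  φ: 1° + 39/60 + 19/3600 = 1 + 0.650000 + 0.005278 = 1.655278
  hemisphere S, so the sign is −
  Lon: 28′ + 25.26″ = 28.42100′; 78 + 28.42100/60 = 78.473683
  W ⇒ negate
Point 2:
  φ: 44° + 41/60 + 37.6/3600 = 44 + 0.683333 + 0.010444 = 44.693778
  S ⇒ negate
  Lon: 12 + 47/60 + 19.6/3600 = 12.788778
  W → negative
Point 3:
  Lat: 46° + 38/60 + 4.54/3600 = 46 + 0.633333 + 0.001261 = 46.634594
  S ⇒ negate
  λ: 13 + 21/60 + 46/3600 = 13.362778
  E ⇒ keep positive
Point 4:
  Lat: 1′ + 41.06″ = 1.68433′; 89 + 1.68433/60 = 89.028072
  S → negative
  λ: 27′ + 53.9″ = 27.89833′; 61 + 27.89833/60 = 61.464972
  W → negative

1. -1.65528, -78.47368
2. -44.69378, -12.78878
3. -46.63459, 13.36278
4. -89.02807, -61.46497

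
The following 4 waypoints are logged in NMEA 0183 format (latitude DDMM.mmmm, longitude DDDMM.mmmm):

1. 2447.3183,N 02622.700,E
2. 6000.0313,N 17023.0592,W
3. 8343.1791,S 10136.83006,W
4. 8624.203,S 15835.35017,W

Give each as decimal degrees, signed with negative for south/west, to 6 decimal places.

Point 1:
  Latitude: degrees = first 2 digits = 24, minutes = 47.3183; 24 + 47.3183/60 = 24.7886383
  N → positive
  λ: degrees = first 3 digits = 26, minutes = 22.7; 26 + 22.7/60 = 26.3783333
  E ⇒ keep positive
Point 2:
  φ: split at 2 digits → 60° and 0.0313′; 60 + 0.0313/60 = 60.0005217
  N → positive
  Lon: degrees = first 3 digits = 170, minutes = 23.0592; 170 + 23.0592/60 = 170.3843200
  W ⇒ negate
Point 3:
  φ: split at 2 digits → 83° and 43.1791′; 83 + 43.1791/60 = 83.7196517
  hemisphere S, so the sign is −
  λ: degrees = first 3 digits = 101, minutes = 36.83006; 101 + 36.83006/60 = 101.6138343
  W ⇒ negate
Point 4:
  Lat: split at 2 digits → 86° and 24.203′; 86 + 24.203/60 = 86.4033833
  S ⇒ negate
  λ: degrees = first 3 digits = 158, minutes = 35.35017; 158 + 35.35017/60 = 158.5891695
  W → negative

1. 24.788638, 26.378333
2. 60.000522, -170.384320
3. -83.719652, -101.613834
4. -86.403383, -158.589170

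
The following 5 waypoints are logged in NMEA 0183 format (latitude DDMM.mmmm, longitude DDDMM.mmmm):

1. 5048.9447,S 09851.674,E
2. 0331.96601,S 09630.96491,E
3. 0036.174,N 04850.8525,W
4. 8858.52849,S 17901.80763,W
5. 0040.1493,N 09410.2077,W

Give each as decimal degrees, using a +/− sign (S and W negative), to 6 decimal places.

1. -50.815745, 98.861233
2. -3.532767, 96.516082
3. 0.602900, -48.847542
4. -88.975475, -179.030127
5. 0.669155, -94.170128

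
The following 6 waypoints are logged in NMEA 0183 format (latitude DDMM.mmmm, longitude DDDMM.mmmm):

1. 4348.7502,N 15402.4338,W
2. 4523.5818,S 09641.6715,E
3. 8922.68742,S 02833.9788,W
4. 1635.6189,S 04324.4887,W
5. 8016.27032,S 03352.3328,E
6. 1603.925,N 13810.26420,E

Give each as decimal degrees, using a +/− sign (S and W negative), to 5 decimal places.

1. 43.81250, -154.04056
2. -45.39303, 96.69453
3. -89.37812, -28.56631
4. -16.59365, -43.40815
5. -80.27117, 33.87221
6. 16.06542, 138.17107

Point 1:
  Lat: split at 2 digits → 43° and 48.7502′; 43 + 48.7502/60 = 43.812503
  N → positive
  λ: degrees = first 3 digits = 154, minutes = 2.4338; 154 + 2.4338/60 = 154.040563
  W ⇒ negate
Point 2:
  Lat: split at 2 digits → 45° and 23.5818′; 45 + 23.5818/60 = 45.393030
  S → negative
  Lon: split at 3 digits → 096° and 41.6715′; 96 + 41.6715/60 = 96.694525
  E → positive
Point 3:
  Latitude: degrees = first 2 digits = 89, minutes = 22.68742; 89 + 22.68742/60 = 89.378124
  S ⇒ negate
  Lon: degrees = first 3 digits = 28, minutes = 33.9788; 28 + 33.9788/60 = 28.566313
  W → negative
Point 4:
  φ: split at 2 digits → 16° and 35.6189′; 16 + 35.6189/60 = 16.593648
  S ⇒ negate
  λ: degrees = first 3 digits = 43, minutes = 24.4887; 43 + 24.4887/60 = 43.408145
  W ⇒ negate
Point 5:
  Latitude: degrees = first 2 digits = 80, minutes = 16.27032; 80 + 16.27032/60 = 80.271172
  S ⇒ negate
  λ: degrees = first 3 digits = 33, minutes = 52.3328; 33 + 52.3328/60 = 33.872213
  E ⇒ keep positive
Point 6:
  Latitude: degrees = first 2 digits = 16, minutes = 3.925; 16 + 3.925/60 = 16.065417
  N → positive
  Longitude: split at 3 digits → 138° and 10.2642′; 138 + 10.2642/60 = 138.171070
  E → positive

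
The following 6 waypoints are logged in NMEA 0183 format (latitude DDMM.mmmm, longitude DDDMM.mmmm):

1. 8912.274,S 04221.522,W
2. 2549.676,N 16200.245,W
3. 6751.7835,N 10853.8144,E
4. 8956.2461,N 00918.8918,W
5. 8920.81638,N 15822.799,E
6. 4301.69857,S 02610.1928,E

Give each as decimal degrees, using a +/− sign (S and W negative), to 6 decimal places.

Point 1:
  Lat: split at 2 digits → 89° and 12.274′; 89 + 12.274/60 = 89.2045667
  hemisphere S, so the sign is −
  Lon: split at 3 digits → 042° and 21.522′; 42 + 21.522/60 = 42.3587000
  W ⇒ negate
Point 2:
  Latitude: split at 2 digits → 25° and 49.676′; 25 + 49.676/60 = 25.8279333
  N → positive
  Lon: degrees = first 3 digits = 162, minutes = 0.245; 162 + 0.245/60 = 162.0040833
  W ⇒ negate
Point 3:
  Lat: degrees = first 2 digits = 67, minutes = 51.7835; 67 + 51.7835/60 = 67.8630583
  N ⇒ keep positive
  λ: split at 3 digits → 108° and 53.8144′; 108 + 53.8144/60 = 108.8969067
  E ⇒ keep positive
Point 4:
  φ: degrees = first 2 digits = 89, minutes = 56.2461; 89 + 56.2461/60 = 89.9374350
  N ⇒ keep positive
  λ: split at 3 digits → 009° and 18.8918′; 9 + 18.8918/60 = 9.3148633
  W ⇒ negate
Point 5:
  φ: degrees = first 2 digits = 89, minutes = 20.81638; 89 + 20.81638/60 = 89.3469397
  N ⇒ keep positive
  Longitude: split at 3 digits → 158° and 22.799′; 158 + 22.799/60 = 158.3799833
  E ⇒ keep positive
Point 6:
  Lat: degrees = first 2 digits = 43, minutes = 1.69857; 43 + 1.69857/60 = 43.0283095
  hemisphere S, so the sign is −
  Lon: split at 3 digits → 026° and 10.1928′; 26 + 10.1928/60 = 26.1698800
  E → positive

1. -89.204567, -42.358700
2. 25.827933, -162.004083
3. 67.863058, 108.896907
4. 89.937435, -9.314863
5. 89.346940, 158.379983
6. -43.028310, 26.169880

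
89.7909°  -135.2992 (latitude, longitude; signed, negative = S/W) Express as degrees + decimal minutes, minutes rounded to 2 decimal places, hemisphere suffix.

89° 47.45′ N, 135° 17.95′ W

φ: minutes = (89.790900 − 89) × 60 = 47.4540
Longitude is negative → W; |value| = 135.299200
λ: fractional part 0.299200 → 17.9520 minutes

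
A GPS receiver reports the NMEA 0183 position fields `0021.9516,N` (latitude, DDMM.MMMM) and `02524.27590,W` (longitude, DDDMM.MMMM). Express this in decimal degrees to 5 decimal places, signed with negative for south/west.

Latitude: split at 2 digits → 00° and 21.9516′; 0 + 21.9516/60 = 0.365860
N → positive
λ: degrees = first 3 digits = 25, minutes = 24.2759; 25 + 24.2759/60 = 25.404598
hemisphere W, so the sign is −

0.36586, -25.40460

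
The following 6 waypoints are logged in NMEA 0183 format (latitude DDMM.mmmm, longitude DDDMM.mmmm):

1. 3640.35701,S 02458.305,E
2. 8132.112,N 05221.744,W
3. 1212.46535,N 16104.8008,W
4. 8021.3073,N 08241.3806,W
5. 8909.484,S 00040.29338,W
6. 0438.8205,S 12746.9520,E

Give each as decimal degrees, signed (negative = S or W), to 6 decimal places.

1. -36.672617, 24.971750
2. 81.535200, -52.362400
3. 12.207756, -161.080013
4. 80.355122, -82.689677
5. -89.158067, -0.671556
6. -4.647008, 127.782533

Point 1:
  φ: degrees = first 2 digits = 36, minutes = 40.35701; 36 + 40.35701/60 = 36.6726168
  hemisphere S, so the sign is −
  Lon: split at 3 digits → 024° and 58.305′; 24 + 58.305/60 = 24.9717500
  E → positive
Point 2:
  φ: degrees = first 2 digits = 81, minutes = 32.112; 81 + 32.112/60 = 81.5352000
  N ⇒ keep positive
  Lon: degrees = first 3 digits = 52, minutes = 21.744; 52 + 21.744/60 = 52.3624000
  W ⇒ negate
Point 3:
  Lat: split at 2 digits → 12° and 12.46535′; 12 + 12.46535/60 = 12.2077558
  N → positive
  Longitude: split at 3 digits → 161° and 4.8008′; 161 + 4.8008/60 = 161.0800133
  W ⇒ negate
Point 4:
  φ: degrees = first 2 digits = 80, minutes = 21.3073; 80 + 21.3073/60 = 80.3551217
  N → positive
  Longitude: degrees = first 3 digits = 82, minutes = 41.3806; 82 + 41.3806/60 = 82.6896767
  W → negative
Point 5:
  Lat: degrees = first 2 digits = 89, minutes = 9.484; 89 + 9.484/60 = 89.1580667
  hemisphere S, so the sign is −
  λ: split at 3 digits → 000° and 40.29338′; 0 + 40.29338/60 = 0.6715563
  hemisphere W, so the sign is −
Point 6:
  Latitude: split at 2 digits → 04° and 38.8205′; 4 + 38.8205/60 = 4.6470083
  hemisphere S, so the sign is −
  Lon: degrees = first 3 digits = 127, minutes = 46.952; 127 + 46.952/60 = 127.7825333
  E ⇒ keep positive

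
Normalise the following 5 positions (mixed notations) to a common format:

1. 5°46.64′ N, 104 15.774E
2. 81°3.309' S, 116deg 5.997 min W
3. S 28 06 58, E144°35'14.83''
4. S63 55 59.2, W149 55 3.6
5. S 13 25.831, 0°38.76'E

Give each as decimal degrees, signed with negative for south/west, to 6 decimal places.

1. 5.777333, 104.262900
2. -81.055150, -116.099950
3. -28.116111, 144.587453
4. -63.933111, -149.917667
5. -13.430517, 0.646000

Point 1:
  φ: 46.64′ = 0.777333°; total 5.7773333
  N ⇒ keep positive
  Lon: 104 + 15.774/60 = 104.2629000
  E ⇒ keep positive
Point 2:
  Latitude: 3.309′ = 0.055150°; total 81.0551500
  S → negative
  Longitude: 116 + 5.997/60 = 116.0999500
  W → negative
Point 3:
  Latitude: 28° + 6/60 + 58/3600 = 28 + 0.100000 + 0.016111 = 28.1161111
  S ⇒ negate
  Lon: 144 + 35/60 + 14.83/3600 = 144.5874528
  E ⇒ keep positive
Point 4:
  Latitude: 55′ + 59.2″ = 55.98667′; 63 + 55.98667/60 = 63.9331111
  hemisphere S, so the sign is −
  Longitude: 55′ + 3.6″ = 55.06000′; 149 + 55.06000/60 = 149.9176667
  W → negative
Point 5:
  φ: 25.831′ = 0.430517°; total 13.4305167
  S → negative
  λ: 0 + 38.76/60 = 0.6460000
  E → positive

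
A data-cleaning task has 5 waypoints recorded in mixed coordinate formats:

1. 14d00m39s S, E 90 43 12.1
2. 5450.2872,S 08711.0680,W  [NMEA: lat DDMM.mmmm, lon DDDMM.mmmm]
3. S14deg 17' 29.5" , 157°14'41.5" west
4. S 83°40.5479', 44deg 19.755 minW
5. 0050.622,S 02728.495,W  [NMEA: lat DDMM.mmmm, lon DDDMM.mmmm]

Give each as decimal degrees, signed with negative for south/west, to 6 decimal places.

Point 1:
  Latitude: 14° + 0/60 + 39/3600 = 14 + 0.000000 + 0.010833 = 14.0108333
  S → negative
  Lon: 43′ + 12.1″ = 43.20167′; 90 + 43.20167/60 = 90.7200278
  E → positive
Point 2:
  Latitude: split at 2 digits → 54° and 50.2872′; 54 + 50.2872/60 = 54.8381200
  S ⇒ negate
  λ: degrees = first 3 digits = 87, minutes = 11.068; 87 + 11.068/60 = 87.1844667
  hemisphere W, so the sign is −
Point 3:
  φ: 14 + 17/60 + 29.5/3600 = 14.2915278
  S ⇒ negate
  Longitude: 157 + 14/60 + 41.5/3600 = 157.2448611
  hemisphere W, so the sign is −
Point 4:
  φ: 40.5479′ = 0.675798°; total 83.6757983
  S → negative
  λ: 44 + 19.755/60 = 44.3292500
  W → negative
Point 5:
  Lat: degrees = first 2 digits = 0, minutes = 50.622; 0 + 50.622/60 = 0.8437000
  S ⇒ negate
  Lon: split at 3 digits → 027° and 28.495′; 27 + 28.495/60 = 27.4749167
  hemisphere W, so the sign is −

1. -14.010833, 90.720028
2. -54.838120, -87.184467
3. -14.291528, -157.244861
4. -83.675798, -44.329250
5. -0.843700, -27.474917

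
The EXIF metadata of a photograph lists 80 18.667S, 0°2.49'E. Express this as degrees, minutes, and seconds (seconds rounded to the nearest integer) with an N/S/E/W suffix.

Latitude: fractional minutes 0.66700 × 60 = 40.02″
Lon: fractional minutes 0.49000 × 60 = 29.40″

80°18′40″ S, 0°02′29″ E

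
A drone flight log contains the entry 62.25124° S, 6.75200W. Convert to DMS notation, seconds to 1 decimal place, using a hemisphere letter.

Lat: 0.251240 × 60 = 15.07440′ → 15′, remainder × 60 = 4.464″
Longitude: 0.752000° → 45.12000′; 0.12000 × 60 = 7.200″

62°15′4.5″ S, 6°45′7.2″ W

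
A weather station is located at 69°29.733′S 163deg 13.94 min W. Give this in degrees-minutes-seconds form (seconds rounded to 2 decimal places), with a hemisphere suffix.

69°29′43.98″ S, 163°13′56.40″ W

Latitude: 29.73300′ → 29′ and 0.73300 × 60 = 43.9800″
Longitude: fractional minutes 0.94000 × 60 = 56.4000″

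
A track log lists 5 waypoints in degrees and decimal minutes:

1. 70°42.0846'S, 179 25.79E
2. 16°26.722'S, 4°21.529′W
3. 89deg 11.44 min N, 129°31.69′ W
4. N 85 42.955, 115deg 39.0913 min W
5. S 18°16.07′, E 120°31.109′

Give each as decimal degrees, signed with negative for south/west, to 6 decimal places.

1. -70.701410, 179.429833
2. -16.445367, -4.358817
3. 89.190667, -129.528167
4. 85.715917, -115.651522
5. -18.267833, 120.518483

Point 1:
  Latitude: 70 + 42.0846/60 = 70.7014100
  S ⇒ negate
  Longitude: 179 + 25.79/60 = 179.4298333
  E → positive
Point 2:
  φ: 26.722′ = 0.445367°; total 16.4453667
  hemisphere S, so the sign is −
  Longitude: 4 + 21.529/60 = 4.3588167
  W ⇒ negate
Point 3:
  Latitude: 11.44′ = 0.190667°; total 89.1906667
  N → positive
  Longitude: 31.69′ = 0.528167°; total 129.5281667
  W → negative
Point 4:
  φ: 85 + 42.955/60 = 85.7159167
  N → positive
  λ: 39.0913′ = 0.651522°; total 115.6515217
  W → negative
Point 5:
  Lat: 18 + 16.07/60 = 18.2678333
  hemisphere S, so the sign is −
  λ: 120 + 31.109/60 = 120.5184833
  E → positive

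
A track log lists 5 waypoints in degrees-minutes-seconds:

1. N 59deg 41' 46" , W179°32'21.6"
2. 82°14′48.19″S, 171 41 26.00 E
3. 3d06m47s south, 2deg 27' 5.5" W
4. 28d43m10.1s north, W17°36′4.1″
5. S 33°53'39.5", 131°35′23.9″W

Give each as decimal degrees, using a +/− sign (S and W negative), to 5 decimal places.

1. 59.69611, -179.53933
2. -82.24672, 171.69056
3. -3.11306, -2.45153
4. 28.71947, -17.60114
5. -33.89431, -131.58997

Point 1:
  Lat: 59° + 41/60 + 46/3600 = 59 + 0.683333 + 0.012778 = 59.696111
  N → positive
  Longitude: 179 + 32/60 + 21.6/3600 = 179.539333
  W → negative
Point 2:
  Latitude: 82 + 14/60 + 48.19/3600 = 82.246719
  S → negative
  λ: 41′ + 26″ = 41.43333′; 171 + 41.43333/60 = 171.690556
  E ⇒ keep positive
Point 3:
  φ: 3 + 6/60 + 47/3600 = 3.113056
  S ⇒ negate
  λ: 2 + 27/60 + 5.5/3600 = 2.451528
  W ⇒ negate
Point 4:
  Latitude: 28 + 43/60 + 10.1/3600 = 28.719472
  N → positive
  Longitude: 36′ + 4.1″ = 36.06833′; 17 + 36.06833/60 = 17.601139
  W ⇒ negate
Point 5:
  Latitude: 53′ + 39.5″ = 53.65833′; 33 + 53.65833/60 = 33.894306
  S ⇒ negate
  Longitude: 131° + 35/60 + 23.9/3600 = 131 + 0.583333 + 0.006639 = 131.589972
  hemisphere W, so the sign is −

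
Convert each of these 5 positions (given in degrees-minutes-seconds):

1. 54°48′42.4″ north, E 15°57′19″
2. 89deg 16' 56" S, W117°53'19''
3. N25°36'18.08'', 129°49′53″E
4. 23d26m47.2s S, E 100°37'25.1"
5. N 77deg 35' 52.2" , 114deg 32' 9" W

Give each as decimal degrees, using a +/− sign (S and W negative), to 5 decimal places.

1. 54.81178, 15.95528
2. -89.28222, -117.88861
3. 25.60502, 129.83139
4. -23.44644, 100.62364
5. 77.59783, -114.53583

Point 1:
  φ: 48′ + 42.4″ = 48.70667′; 54 + 48.70667/60 = 54.811778
  N → positive
  λ: 15 + 57/60 + 19/3600 = 15.955278
  E → positive
Point 2:
  Latitude: 89° + 16/60 + 56/3600 = 89 + 0.266667 + 0.015556 = 89.282222
  S ⇒ negate
  λ: 117° + 53/60 + 19/3600 = 117 + 0.883333 + 0.005278 = 117.888611
  hemisphere W, so the sign is −
Point 3:
  φ: 36′ + 18.08″ = 36.30133′; 25 + 36.30133/60 = 25.605022
  N ⇒ keep positive
  Lon: 129 + 49/60 + 53/3600 = 129.831389
  E → positive
Point 4:
  Lat: 26′ + 47.2″ = 26.78667′; 23 + 26.78667/60 = 23.446444
  hemisphere S, so the sign is −
  Longitude: 37′ + 25.1″ = 37.41833′; 100 + 37.41833/60 = 100.623639
  E → positive
Point 5:
  φ: 77 + 35/60 + 52.2/3600 = 77.597833
  N ⇒ keep positive
  Lon: 32′ + 9″ = 32.15000′; 114 + 32.15000/60 = 114.535833
  hemisphere W, so the sign is −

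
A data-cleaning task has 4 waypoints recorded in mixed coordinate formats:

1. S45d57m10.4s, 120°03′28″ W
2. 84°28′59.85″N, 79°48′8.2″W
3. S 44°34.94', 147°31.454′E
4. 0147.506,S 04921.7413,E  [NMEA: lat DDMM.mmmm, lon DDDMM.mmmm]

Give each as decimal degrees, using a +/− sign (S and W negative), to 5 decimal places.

Point 1:
  Latitude: 45° + 57/60 + 10.4/3600 = 45 + 0.950000 + 0.002889 = 45.952889
  S ⇒ negate
  λ: 120 + 3/60 + 28/3600 = 120.057778
  hemisphere W, so the sign is −
Point 2:
  Lat: 84° + 28/60 + 59.85/3600 = 84 + 0.466667 + 0.016625 = 84.483292
  N ⇒ keep positive
  Longitude: 48′ + 8.2″ = 48.13667′; 79 + 48.13667/60 = 79.802278
  W ⇒ negate
Point 3:
  Lat: 34.94′ = 0.582333°; total 44.582333
  S ⇒ negate
  Lon: 147 + 31.454/60 = 147.524233
  E ⇒ keep positive
Point 4:
  Lat: split at 2 digits → 01° and 47.506′; 1 + 47.506/60 = 1.791767
  S → negative
  Lon: degrees = first 3 digits = 49, minutes = 21.7413; 49 + 21.7413/60 = 49.362355
  E → positive

1. -45.95289, -120.05778
2. 84.48329, -79.80228
3. -44.58233, 147.52423
4. -1.79177, 49.36236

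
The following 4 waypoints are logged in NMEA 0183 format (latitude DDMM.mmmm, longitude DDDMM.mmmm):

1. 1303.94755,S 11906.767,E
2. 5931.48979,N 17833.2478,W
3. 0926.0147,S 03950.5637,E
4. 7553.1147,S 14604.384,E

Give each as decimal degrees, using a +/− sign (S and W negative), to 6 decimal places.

1. -13.065793, 119.112783
2. 59.524830, -178.554130
3. -9.433578, 39.842728
4. -75.885245, 146.073067

Point 1:
  φ: degrees = first 2 digits = 13, minutes = 3.94755; 13 + 3.94755/60 = 13.0657925
  hemisphere S, so the sign is −
  Longitude: degrees = first 3 digits = 119, minutes = 6.767; 119 + 6.767/60 = 119.1127833
  E → positive
Point 2:
  Lat: split at 2 digits → 59° and 31.48979′; 59 + 31.48979/60 = 59.5248298
  N ⇒ keep positive
  Lon: split at 3 digits → 178° and 33.2478′; 178 + 33.2478/60 = 178.5541300
  W ⇒ negate
Point 3:
  φ: split at 2 digits → 09° and 26.0147′; 9 + 26.0147/60 = 9.4335783
  hemisphere S, so the sign is −
  Lon: degrees = first 3 digits = 39, minutes = 50.5637; 39 + 50.5637/60 = 39.8427283
  E ⇒ keep positive
Point 4:
  φ: degrees = first 2 digits = 75, minutes = 53.1147; 75 + 53.1147/60 = 75.8852450
  S → negative
  λ: degrees = first 3 digits = 146, minutes = 4.384; 146 + 4.384/60 = 146.0730667
  E ⇒ keep positive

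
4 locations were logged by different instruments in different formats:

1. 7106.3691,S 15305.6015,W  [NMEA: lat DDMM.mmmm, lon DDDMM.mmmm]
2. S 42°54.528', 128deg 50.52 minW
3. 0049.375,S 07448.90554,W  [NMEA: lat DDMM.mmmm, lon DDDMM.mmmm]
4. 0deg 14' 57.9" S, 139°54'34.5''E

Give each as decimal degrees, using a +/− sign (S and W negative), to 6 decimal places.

Point 1:
  Lat: split at 2 digits → 71° and 6.3691′; 71 + 6.3691/60 = 71.1061517
  S → negative
  Longitude: split at 3 digits → 153° and 5.6015′; 153 + 5.6015/60 = 153.0933583
  W ⇒ negate
Point 2:
  Latitude: 54.528′ = 0.908800°; total 42.9088000
  S ⇒ negate
  Longitude: 50.52′ = 0.842000°; total 128.8420000
  W ⇒ negate
Point 3:
  Lat: degrees = first 2 digits = 0, minutes = 49.375; 0 + 49.375/60 = 0.8229167
  S ⇒ negate
  Longitude: split at 3 digits → 074° and 48.90554′; 74 + 48.90554/60 = 74.8150923
  W → negative
Point 4:
  φ: 0° + 14/60 + 57.9/3600 = 0 + 0.233333 + 0.016083 = 0.2494167
  S ⇒ negate
  λ: 54′ + 34.5″ = 54.57500′; 139 + 54.57500/60 = 139.9095833
  E → positive

1. -71.106152, -153.093358
2. -42.908800, -128.842000
3. -0.822917, -74.815092
4. -0.249417, 139.909583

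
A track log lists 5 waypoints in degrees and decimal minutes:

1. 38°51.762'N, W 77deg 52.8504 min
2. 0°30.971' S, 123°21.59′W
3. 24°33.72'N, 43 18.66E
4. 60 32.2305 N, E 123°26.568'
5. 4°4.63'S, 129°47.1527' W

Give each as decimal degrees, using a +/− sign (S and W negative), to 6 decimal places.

1. 38.862700, -77.880840
2. -0.516183, -123.359833
3. 24.562000, 43.311000
4. 60.537175, 123.442800
5. -4.077167, -129.785878

Point 1:
  φ: 38 + 51.762/60 = 38.8627000
  N ⇒ keep positive
  λ: 77 + 52.8504/60 = 77.8808400
  W → negative
Point 2:
  Latitude: 30.971′ = 0.516183°; total 0.5161833
  S ⇒ negate
  Longitude: 123 + 21.59/60 = 123.3598333
  W ⇒ negate
Point 3:
  φ: 24 + 33.72/60 = 24.5620000
  N ⇒ keep positive
  Lon: 18.66′ = 0.311000°; total 43.3110000
  E ⇒ keep positive
Point 4:
  Lat: 32.2305′ = 0.537175°; total 60.5371750
  N → positive
  Longitude: 26.568′ = 0.442800°; total 123.4428000
  E ⇒ keep positive
Point 5:
  φ: 4.63′ = 0.077167°; total 4.0771667
  S ⇒ negate
  Lon: 129 + 47.1527/60 = 129.7858783
  hemisphere W, so the sign is −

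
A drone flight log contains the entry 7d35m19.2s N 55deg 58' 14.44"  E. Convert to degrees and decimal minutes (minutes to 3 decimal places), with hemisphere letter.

Lat: seconds/60 = 0.32000; minutes = 35 + 0.32000 = 35.32000
Longitude: 58 + 14.44/60 = 58.24067′

7° 35.320′ N, 55° 58.241′ E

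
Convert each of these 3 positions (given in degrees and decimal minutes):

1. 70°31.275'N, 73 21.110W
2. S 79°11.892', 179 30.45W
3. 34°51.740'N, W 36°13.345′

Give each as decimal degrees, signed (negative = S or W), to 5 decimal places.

1. 70.52125, -73.35183
2. -79.19820, -179.50750
3. 34.86233, -36.22242

Point 1:
  Lat: 70 + 31.275/60 = 70.521250
  N ⇒ keep positive
  Lon: 73 + 21.11/60 = 73.351833
  hemisphere W, so the sign is −
Point 2:
  Lat: 79 + 11.892/60 = 79.198200
  S → negative
  Longitude: 30.45′ = 0.507500°; total 179.507500
  hemisphere W, so the sign is −
Point 3:
  φ: 51.74′ = 0.862333°; total 34.862333
  N → positive
  Longitude: 13.345′ = 0.222417°; total 36.222417
  W → negative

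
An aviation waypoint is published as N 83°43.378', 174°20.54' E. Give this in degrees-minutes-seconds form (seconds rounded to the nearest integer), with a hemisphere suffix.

Latitude: fractional minutes 0.37800 × 60 = 22.68″
λ: 20.54000′ → 20′ and 0.54000 × 60 = 32.40″

83°43′23″ N, 174°20′32″ E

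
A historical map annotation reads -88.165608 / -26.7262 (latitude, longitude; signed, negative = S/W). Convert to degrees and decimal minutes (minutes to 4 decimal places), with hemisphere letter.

88° 9.9365′ S, 26° 43.5720′ W

Latitude is negative → S; |value| = 88.165608
Lat: fractional part 0.165608 → 9.936480 minutes
Longitude is negative → W; |value| = 26.726200
λ: minutes = (26.726200 − 26) × 60 = 43.572000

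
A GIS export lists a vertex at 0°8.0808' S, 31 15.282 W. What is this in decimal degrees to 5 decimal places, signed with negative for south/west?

φ: 8.0808′ = 0.134680°; total 0.134680
S ⇒ negate
λ: 31 + 15.282/60 = 31.254700
W → negative

-0.13468, -31.25470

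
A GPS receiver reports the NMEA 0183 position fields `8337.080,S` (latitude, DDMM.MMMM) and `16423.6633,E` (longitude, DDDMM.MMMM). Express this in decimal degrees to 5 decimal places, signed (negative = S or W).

-83.61800, 164.39439

Lat: split at 2 digits → 83° and 37.08′; 83 + 37.08/60 = 83.618000
S ⇒ negate
λ: degrees = first 3 digits = 164, minutes = 23.6633; 164 + 23.6633/60 = 164.394388
E → positive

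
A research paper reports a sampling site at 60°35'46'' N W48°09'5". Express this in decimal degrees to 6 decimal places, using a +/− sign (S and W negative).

Lat: 35′ + 46″ = 35.76667′; 60 + 35.76667/60 = 60.5961111
N → positive
λ: 48° + 9/60 + 5/3600 = 48 + 0.150000 + 0.001389 = 48.1513889
W ⇒ negate

60.596111, -48.151389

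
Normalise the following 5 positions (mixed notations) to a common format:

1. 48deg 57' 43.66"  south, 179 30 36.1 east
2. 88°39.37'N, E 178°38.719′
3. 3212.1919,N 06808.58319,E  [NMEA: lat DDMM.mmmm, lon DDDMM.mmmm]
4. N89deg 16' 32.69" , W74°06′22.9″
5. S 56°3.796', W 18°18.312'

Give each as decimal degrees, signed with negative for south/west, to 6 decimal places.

Point 1:
  Latitude: 48° + 57/60 + 43.66/3600 = 48 + 0.950000 + 0.012128 = 48.9621278
  S → negative
  Longitude: 179 + 30/60 + 36.1/3600 = 179.5100278
  E ⇒ keep positive
Point 2:
  Latitude: 88 + 39.37/60 = 88.6561667
  N ⇒ keep positive
  λ: 38.719′ = 0.645317°; total 178.6453167
  E ⇒ keep positive
Point 3:
  Lat: split at 2 digits → 32° and 12.1919′; 32 + 12.1919/60 = 32.2031983
  N → positive
  Lon: split at 3 digits → 068° and 8.58319′; 68 + 8.58319/60 = 68.1430532
  E → positive
Point 4:
  Lat: 89 + 16/60 + 32.69/3600 = 89.2757472
  N ⇒ keep positive
  λ: 74 + 6/60 + 22.9/3600 = 74.1063611
  hemisphere W, so the sign is −
Point 5:
  Latitude: 56 + 3.796/60 = 56.0632667
  hemisphere S, so the sign is −
  Lon: 18 + 18.312/60 = 18.3052000
  hemisphere W, so the sign is −

1. -48.962128, 179.510028
2. 88.656167, 178.645317
3. 32.203198, 68.143053
4. 89.275747, -74.106361
5. -56.063267, -18.305200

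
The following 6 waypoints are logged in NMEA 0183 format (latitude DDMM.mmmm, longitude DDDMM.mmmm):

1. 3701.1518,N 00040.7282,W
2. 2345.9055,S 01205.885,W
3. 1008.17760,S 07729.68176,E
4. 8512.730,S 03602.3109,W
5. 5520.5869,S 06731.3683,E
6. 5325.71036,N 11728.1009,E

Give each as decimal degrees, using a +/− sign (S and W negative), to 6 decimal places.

Point 1:
  φ: split at 2 digits → 37° and 1.1518′; 37 + 1.1518/60 = 37.0191967
  N ⇒ keep positive
  Lon: split at 3 digits → 000° and 40.7282′; 0 + 40.7282/60 = 0.6788033
  hemisphere W, so the sign is −
Point 2:
  Latitude: split at 2 digits → 23° and 45.9055′; 23 + 45.9055/60 = 23.7650917
  S → negative
  Lon: split at 3 digits → 012° and 5.885′; 12 + 5.885/60 = 12.0980833
  W ⇒ negate
Point 3:
  φ: degrees = first 2 digits = 10, minutes = 8.1776; 10 + 8.1776/60 = 10.1362933
  hemisphere S, so the sign is −
  Longitude: split at 3 digits → 077° and 29.68176′; 77 + 29.68176/60 = 77.4946960
  E → positive
Point 4:
  Lat: split at 2 digits → 85° and 12.73′; 85 + 12.73/60 = 85.2121667
  hemisphere S, so the sign is −
  Lon: split at 3 digits → 036° and 2.3109′; 36 + 2.3109/60 = 36.0385150
  W ⇒ negate
Point 5:
  φ: degrees = first 2 digits = 55, minutes = 20.5869; 55 + 20.5869/60 = 55.3431150
  S ⇒ negate
  λ: split at 3 digits → 067° and 31.3683′; 67 + 31.3683/60 = 67.5228050
  E → positive
Point 6:
  Lat: degrees = first 2 digits = 53, minutes = 25.71036; 53 + 25.71036/60 = 53.4285060
  N ⇒ keep positive
  Longitude: split at 3 digits → 117° and 28.1009′; 117 + 28.1009/60 = 117.4683483
  E → positive

1. 37.019197, -0.678803
2. -23.765092, -12.098083
3. -10.136293, 77.494696
4. -85.212167, -36.038515
5. -55.343115, 67.522805
6. 53.428506, 117.468348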